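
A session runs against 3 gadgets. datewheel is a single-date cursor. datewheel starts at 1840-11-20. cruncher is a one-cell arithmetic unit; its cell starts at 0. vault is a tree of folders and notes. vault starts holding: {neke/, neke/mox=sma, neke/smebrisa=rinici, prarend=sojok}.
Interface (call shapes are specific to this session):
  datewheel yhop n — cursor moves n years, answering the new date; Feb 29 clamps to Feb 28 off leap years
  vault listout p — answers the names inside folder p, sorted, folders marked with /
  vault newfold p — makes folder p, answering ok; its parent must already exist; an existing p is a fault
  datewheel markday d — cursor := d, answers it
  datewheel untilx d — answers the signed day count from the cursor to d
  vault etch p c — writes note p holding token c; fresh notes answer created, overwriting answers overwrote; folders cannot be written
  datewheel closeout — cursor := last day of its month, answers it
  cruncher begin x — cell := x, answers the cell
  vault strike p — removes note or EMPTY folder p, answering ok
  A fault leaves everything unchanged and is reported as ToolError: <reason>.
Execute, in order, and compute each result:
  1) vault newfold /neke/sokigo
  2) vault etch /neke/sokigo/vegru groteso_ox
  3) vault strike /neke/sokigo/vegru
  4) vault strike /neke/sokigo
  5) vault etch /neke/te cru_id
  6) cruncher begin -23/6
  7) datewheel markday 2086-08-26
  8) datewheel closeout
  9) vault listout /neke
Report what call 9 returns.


Answer: [mox, smebrisa, te]

Derivation:
Act: vault newfold[p=/neke/sokigo]
Obs: ok
Act: vault etch[p=/neke/sokigo/vegru; c=groteso_ox]
Obs: created
Act: vault strike[p=/neke/sokigo/vegru]
Obs: ok
Act: vault strike[p=/neke/sokigo]
Obs: ok
Act: vault etch[p=/neke/te; c=cru_id]
Obs: created
Act: cruncher begin[x=-23/6]
Obs: -23/6
Act: datewheel markday[d=2086-08-26]
Obs: 2086-08-26
Act: datewheel closeout[]
Obs: 2086-08-31
Act: vault listout[p=/neke]
Obs: [mox, smebrisa, te]


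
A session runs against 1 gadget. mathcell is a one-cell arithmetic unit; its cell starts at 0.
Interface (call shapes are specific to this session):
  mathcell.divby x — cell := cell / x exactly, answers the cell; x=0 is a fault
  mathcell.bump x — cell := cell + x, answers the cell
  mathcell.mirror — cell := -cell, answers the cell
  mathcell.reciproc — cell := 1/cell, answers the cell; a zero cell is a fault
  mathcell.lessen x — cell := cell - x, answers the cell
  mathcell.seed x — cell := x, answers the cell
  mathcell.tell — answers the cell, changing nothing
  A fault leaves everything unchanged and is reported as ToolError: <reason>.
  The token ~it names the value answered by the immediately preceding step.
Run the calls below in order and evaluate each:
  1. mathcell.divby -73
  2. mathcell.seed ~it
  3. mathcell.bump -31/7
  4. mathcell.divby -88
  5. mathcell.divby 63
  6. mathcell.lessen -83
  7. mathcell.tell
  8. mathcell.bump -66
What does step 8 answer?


Answer: 659767/38808

Derivation:
Next I call mathcell.divby(x→-73), → 0.
I invoke mathcell.seed(x→~it), and observe 0.
I try mathcell.bump(x→-31/7), → -31/7.
Then mathcell.divby(x→-88), and observe 31/616.
Invoking mathcell.divby(x→63), and see 31/38808.
I call mathcell.lessen(x→-83), which returns 3221095/38808.
I invoke mathcell.tell, and get 3221095/38808.
I try mathcell.bump(x→-66): 659767/38808.


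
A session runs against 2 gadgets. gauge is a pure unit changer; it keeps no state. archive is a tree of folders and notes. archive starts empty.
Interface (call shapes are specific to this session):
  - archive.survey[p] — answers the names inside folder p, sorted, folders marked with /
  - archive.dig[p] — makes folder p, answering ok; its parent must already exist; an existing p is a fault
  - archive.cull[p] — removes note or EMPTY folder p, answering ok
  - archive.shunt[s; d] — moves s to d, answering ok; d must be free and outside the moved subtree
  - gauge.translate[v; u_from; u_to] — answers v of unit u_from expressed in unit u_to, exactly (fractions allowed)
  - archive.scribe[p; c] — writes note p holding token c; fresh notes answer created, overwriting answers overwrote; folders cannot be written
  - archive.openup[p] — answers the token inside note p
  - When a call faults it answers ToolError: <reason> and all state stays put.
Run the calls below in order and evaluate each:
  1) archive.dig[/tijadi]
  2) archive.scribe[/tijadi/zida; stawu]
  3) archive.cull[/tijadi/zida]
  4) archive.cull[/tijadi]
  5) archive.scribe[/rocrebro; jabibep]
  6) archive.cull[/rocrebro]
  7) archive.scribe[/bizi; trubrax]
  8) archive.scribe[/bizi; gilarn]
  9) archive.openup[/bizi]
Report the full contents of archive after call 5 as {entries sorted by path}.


Answer: {rocrebro=jabibep}

Derivation:
Do: archive.dig[p=/tijadi]
See: ok
Do: archive.scribe[p=/tijadi/zida; c=stawu]
See: created
Do: archive.cull[p=/tijadi/zida]
See: ok
Do: archive.cull[p=/tijadi]
See: ok
Do: archive.scribe[p=/rocrebro; c=jabibep]
See: created
Do: archive.cull[p=/rocrebro]
See: ok
Do: archive.scribe[p=/bizi; c=trubrax]
See: created
Do: archive.scribe[p=/bizi; c=gilarn]
See: overwrote
Do: archive.openup[p=/bizi]
See: gilarn


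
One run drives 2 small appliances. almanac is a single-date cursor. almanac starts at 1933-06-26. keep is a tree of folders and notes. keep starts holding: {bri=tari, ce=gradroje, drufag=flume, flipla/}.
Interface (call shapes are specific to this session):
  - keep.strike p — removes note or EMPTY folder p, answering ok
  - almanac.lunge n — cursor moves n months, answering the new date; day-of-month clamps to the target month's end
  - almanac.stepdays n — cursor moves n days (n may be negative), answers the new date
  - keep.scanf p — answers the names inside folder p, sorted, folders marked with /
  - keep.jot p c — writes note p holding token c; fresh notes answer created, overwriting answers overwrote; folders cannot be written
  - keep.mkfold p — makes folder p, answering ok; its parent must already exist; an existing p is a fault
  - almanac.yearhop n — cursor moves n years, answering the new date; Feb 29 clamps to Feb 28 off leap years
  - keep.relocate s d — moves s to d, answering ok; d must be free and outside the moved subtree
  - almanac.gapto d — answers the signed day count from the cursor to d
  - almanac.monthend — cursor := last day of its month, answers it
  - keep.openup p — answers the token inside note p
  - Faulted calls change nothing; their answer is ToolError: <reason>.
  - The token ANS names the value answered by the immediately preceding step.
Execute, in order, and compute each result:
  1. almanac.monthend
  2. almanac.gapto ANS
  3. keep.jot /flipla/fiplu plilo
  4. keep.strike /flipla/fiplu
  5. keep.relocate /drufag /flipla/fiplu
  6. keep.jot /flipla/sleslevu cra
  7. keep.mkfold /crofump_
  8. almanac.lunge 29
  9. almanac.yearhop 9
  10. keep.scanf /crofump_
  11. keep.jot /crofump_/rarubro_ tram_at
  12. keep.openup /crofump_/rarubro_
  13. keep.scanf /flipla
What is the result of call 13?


>> almanac.monthend()
<< 1933-06-30
>> almanac.gapto(d→ANS)
<< 0
>> keep.jot(p→/flipla/fiplu, c→plilo)
<< created
>> keep.strike(p→/flipla/fiplu)
<< ok
>> keep.relocate(s→/drufag, d→/flipla/fiplu)
<< ok
>> keep.jot(p→/flipla/sleslevu, c→cra)
<< created
>> keep.mkfold(p→/crofump_)
<< ok
>> almanac.lunge(n→29)
<< 1935-11-30
>> almanac.yearhop(n→9)
<< 1944-11-30
>> keep.scanf(p→/crofump_)
<< []
>> keep.jot(p→/crofump_/rarubro_, c→tram_at)
<< created
>> keep.openup(p→/crofump_/rarubro_)
<< tram_at
>> keep.scanf(p→/flipla)
<< [fiplu, sleslevu]

Answer: [fiplu, sleslevu]


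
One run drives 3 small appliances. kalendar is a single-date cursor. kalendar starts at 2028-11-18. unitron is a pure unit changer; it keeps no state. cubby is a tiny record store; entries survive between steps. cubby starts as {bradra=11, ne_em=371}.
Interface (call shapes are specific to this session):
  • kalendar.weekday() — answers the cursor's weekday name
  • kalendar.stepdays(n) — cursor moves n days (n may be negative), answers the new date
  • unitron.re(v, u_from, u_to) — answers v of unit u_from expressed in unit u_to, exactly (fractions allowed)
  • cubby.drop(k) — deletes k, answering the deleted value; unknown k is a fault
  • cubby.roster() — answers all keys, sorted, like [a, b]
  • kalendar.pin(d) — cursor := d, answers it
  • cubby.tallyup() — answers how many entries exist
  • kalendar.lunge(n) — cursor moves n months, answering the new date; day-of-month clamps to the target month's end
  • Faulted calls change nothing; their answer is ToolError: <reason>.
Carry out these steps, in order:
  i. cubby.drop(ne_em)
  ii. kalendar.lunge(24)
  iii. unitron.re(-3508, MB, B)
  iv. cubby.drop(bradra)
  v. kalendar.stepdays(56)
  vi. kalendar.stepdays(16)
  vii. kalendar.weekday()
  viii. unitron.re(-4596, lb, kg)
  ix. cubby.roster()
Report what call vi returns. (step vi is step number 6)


% drop k→ne_em
= 371
% lunge n→24
= 2030-11-18
% re v→-3508 u_from→MB u_to→B
= -3508000000
% drop k→bradra
= 11
% stepdays n→56
= 2031-01-13
% stepdays n→16
= 2031-01-29
% weekday
= Wednesday
% re v→-4596 u_from→lb u_to→kg
= -52117763313/25000000
% roster
= []

Answer: 2031-01-29


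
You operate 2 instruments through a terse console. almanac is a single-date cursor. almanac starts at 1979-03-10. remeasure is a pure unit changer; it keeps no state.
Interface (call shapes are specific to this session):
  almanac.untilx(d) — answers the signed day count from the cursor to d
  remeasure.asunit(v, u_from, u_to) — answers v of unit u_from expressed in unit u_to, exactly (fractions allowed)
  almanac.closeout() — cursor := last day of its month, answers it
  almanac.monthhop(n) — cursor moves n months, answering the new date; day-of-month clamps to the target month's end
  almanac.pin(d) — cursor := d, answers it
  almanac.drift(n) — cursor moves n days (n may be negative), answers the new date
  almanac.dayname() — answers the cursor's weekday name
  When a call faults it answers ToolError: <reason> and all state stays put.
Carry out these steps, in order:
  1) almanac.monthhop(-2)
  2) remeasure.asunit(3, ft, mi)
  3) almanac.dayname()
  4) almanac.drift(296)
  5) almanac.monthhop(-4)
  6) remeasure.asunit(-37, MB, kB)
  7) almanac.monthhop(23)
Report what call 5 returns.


Answer: 1979-07-02

Derivation:
Invoking almanac.monthhop using n→-2, yielding 1979-01-10.
I invoke remeasure.asunit using v→3, u_from→ft, u_to→mi, yielding 1/1760.
Next I call almanac.dayname, and observe Wednesday.
I use almanac.drift using n→296, and get 1979-11-02.
Next I call almanac.monthhop using n→-4, and observe 1979-07-02.
I run remeasure.asunit using v→-37, u_from→MB, u_to→kB, → -37000.
Now I run almanac.monthhop using n→23, which returns 1981-06-02.


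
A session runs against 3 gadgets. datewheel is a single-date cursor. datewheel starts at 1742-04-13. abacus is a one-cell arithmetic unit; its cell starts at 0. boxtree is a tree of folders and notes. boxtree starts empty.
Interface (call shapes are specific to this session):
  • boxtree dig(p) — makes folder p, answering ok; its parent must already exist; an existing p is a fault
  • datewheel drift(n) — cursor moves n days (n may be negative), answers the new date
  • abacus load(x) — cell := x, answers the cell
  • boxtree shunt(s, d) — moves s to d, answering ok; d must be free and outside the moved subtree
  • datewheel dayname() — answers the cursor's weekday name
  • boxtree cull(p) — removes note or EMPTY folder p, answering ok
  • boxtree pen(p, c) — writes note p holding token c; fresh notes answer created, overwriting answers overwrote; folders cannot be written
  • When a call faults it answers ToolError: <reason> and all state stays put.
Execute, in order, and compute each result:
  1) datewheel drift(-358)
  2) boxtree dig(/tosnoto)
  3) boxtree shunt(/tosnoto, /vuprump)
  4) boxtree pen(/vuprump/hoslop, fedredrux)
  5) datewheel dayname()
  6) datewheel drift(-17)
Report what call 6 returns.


Answer: 1741-04-03

Derivation:
→ datewheel drift(n='-358')
← 1741-04-20
→ boxtree dig(p='/tosnoto')
← ok
→ boxtree shunt(s='/tosnoto', d='/vuprump')
← ok
→ boxtree pen(p='/vuprump/hoslop', c='fedredrux')
← created
→ datewheel dayname()
← Thursday
→ datewheel drift(n='-17')
← 1741-04-03


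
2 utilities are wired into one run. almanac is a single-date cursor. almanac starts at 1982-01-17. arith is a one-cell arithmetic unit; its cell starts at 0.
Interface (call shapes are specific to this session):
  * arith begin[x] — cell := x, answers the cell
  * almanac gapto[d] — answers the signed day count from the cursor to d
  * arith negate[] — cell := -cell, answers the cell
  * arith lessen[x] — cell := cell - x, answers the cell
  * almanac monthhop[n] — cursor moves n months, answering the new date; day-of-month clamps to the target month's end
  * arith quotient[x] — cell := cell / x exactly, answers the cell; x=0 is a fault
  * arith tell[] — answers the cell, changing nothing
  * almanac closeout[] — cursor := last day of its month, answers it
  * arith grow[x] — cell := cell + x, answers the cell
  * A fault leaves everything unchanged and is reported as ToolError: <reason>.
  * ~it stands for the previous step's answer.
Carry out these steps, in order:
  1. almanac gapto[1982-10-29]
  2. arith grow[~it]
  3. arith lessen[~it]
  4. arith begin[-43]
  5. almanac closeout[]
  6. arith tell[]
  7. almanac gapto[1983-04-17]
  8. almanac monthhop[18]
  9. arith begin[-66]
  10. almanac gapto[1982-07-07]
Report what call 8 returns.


Answer: 1983-07-31

Derivation:
CALL almanac gapto[d=1982-10-29]
RET  285
CALL arith grow[x=~it]
RET  285
CALL arith lessen[x=~it]
RET  0
CALL arith begin[x=-43]
RET  -43
CALL almanac closeout[]
RET  1982-01-31
CALL arith tell[]
RET  -43
CALL almanac gapto[d=1983-04-17]
RET  441
CALL almanac monthhop[n=18]
RET  1983-07-31
CALL arith begin[x=-66]
RET  -66
CALL almanac gapto[d=1982-07-07]
RET  -389


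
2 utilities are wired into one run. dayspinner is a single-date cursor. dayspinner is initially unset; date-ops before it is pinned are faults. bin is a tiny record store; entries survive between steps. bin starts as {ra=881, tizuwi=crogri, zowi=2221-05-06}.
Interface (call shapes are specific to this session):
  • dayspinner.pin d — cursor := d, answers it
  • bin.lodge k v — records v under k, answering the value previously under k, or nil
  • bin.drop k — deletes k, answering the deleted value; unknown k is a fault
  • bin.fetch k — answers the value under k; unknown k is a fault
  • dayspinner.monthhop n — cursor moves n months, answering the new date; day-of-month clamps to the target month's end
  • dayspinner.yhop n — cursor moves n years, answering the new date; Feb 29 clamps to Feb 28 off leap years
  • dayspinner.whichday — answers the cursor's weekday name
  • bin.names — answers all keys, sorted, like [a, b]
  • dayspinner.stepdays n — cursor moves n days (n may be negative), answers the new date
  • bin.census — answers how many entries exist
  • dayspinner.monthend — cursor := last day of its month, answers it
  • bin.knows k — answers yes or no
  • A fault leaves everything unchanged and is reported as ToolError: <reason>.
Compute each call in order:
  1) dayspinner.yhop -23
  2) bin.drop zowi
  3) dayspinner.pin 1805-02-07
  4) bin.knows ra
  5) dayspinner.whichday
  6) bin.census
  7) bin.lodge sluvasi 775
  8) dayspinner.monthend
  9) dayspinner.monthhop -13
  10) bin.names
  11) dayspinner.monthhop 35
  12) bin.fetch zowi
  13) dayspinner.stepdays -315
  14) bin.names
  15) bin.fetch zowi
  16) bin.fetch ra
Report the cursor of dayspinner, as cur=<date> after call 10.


Do: dayspinner.yhop[n: -23]
See: ToolError: no date set
Do: bin.drop[k: zowi]
See: 2221-05-06
Do: dayspinner.pin[d: 1805-02-07]
See: 1805-02-07
Do: bin.knows[k: ra]
See: yes
Do: dayspinner.whichday[]
See: Thursday
Do: bin.census[]
See: 2
Do: bin.lodge[k: sluvasi; v: 775]
See: nil
Do: dayspinner.monthend[]
See: 1805-02-28
Do: dayspinner.monthhop[n: -13]
See: 1804-01-28
Do: bin.names[]
See: [ra, sluvasi, tizuwi]
Do: dayspinner.monthhop[n: 35]
See: 1806-12-28
Do: bin.fetch[k: zowi]
See: ToolError: no such key zowi
Do: dayspinner.stepdays[n: -315]
See: 1806-02-16
Do: bin.names[]
See: [ra, sluvasi, tizuwi]
Do: bin.fetch[k: zowi]
See: ToolError: no such key zowi
Do: bin.fetch[k: ra]
See: 881

Answer: cur=1804-01-28


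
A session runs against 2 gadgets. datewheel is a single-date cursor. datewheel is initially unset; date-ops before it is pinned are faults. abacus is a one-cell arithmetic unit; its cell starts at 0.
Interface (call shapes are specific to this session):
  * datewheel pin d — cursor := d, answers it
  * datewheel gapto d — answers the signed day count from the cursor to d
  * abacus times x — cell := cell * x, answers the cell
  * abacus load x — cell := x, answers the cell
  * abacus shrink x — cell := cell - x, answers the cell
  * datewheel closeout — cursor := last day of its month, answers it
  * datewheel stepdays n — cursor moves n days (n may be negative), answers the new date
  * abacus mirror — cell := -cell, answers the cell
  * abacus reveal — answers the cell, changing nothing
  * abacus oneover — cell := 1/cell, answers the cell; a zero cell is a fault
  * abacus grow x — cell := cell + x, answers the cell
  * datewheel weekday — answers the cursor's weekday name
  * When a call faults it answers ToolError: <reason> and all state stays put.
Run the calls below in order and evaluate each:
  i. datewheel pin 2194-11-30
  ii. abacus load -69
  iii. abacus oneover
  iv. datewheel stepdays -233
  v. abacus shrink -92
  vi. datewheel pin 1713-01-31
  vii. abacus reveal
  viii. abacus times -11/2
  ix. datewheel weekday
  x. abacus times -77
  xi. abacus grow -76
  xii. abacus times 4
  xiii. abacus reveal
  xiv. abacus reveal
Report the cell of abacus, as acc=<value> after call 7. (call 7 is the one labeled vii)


~$ datewheel pin d: 2194-11-30
[out] 2194-11-30
~$ abacus load x: -69
[out] -69
~$ abacus oneover
[out] -1/69
~$ datewheel stepdays n: -233
[out] 2194-04-11
~$ abacus shrink x: -92
[out] 6347/69
~$ datewheel pin d: 1713-01-31
[out] 1713-01-31
~$ abacus reveal
[out] 6347/69
~$ abacus times x: -11/2
[out] -69817/138
~$ datewheel weekday
[out] Tuesday
~$ abacus times x: -77
[out] 5375909/138
~$ abacus grow x: -76
[out] 5365421/138
~$ abacus times x: 4
[out] 10730842/69
~$ abacus reveal
[out] 10730842/69
~$ abacus reveal
[out] 10730842/69

Answer: acc=6347/69


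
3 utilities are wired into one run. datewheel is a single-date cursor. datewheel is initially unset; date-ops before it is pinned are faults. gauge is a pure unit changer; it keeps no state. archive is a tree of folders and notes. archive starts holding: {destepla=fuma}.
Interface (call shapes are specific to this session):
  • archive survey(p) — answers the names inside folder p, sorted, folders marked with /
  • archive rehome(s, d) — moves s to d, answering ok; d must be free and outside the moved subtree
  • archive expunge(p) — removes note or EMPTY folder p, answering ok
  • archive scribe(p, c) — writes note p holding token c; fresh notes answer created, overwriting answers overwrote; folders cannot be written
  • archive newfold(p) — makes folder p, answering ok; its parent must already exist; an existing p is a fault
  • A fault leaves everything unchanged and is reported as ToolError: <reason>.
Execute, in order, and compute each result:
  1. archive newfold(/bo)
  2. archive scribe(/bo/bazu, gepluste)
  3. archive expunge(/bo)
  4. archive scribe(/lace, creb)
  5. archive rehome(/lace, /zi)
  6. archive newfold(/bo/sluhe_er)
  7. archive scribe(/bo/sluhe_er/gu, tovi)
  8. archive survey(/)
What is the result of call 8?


Answer: [bo/, destepla, zi]

Derivation:
Act: archive newfold[p→/bo]
Obs: ok
Act: archive scribe[p→/bo/bazu; c→gepluste]
Obs: created
Act: archive expunge[p→/bo]
Obs: ToolError: not empty
Act: archive scribe[p→/lace; c→creb]
Obs: created
Act: archive rehome[s→/lace; d→/zi]
Obs: ok
Act: archive newfold[p→/bo/sluhe_er]
Obs: ok
Act: archive scribe[p→/bo/sluhe_er/gu; c→tovi]
Obs: created
Act: archive survey[p→/]
Obs: [bo/, destepla, zi]


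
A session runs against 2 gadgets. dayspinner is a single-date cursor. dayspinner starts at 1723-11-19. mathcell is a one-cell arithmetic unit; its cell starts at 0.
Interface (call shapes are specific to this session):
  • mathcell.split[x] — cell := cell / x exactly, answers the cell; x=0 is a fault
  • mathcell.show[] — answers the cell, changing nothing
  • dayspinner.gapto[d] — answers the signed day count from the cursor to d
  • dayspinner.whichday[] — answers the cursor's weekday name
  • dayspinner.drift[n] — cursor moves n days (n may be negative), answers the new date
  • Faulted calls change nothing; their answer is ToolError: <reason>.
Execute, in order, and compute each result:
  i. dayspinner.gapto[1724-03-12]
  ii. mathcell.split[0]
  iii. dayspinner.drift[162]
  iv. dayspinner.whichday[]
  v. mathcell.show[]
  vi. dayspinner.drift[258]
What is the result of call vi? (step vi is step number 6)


Answer: 1725-01-12

Derivation:
I call gapto with d=1724-03-12, giving 114.
I call split with x=0, giving ToolError: division by zero.
Now I run drift with n=162, and see 1724-04-29.
I invoke whichday, and see Saturday.
I use show(), and observe 0.
Now I run drift with n=258, giving 1725-01-12.


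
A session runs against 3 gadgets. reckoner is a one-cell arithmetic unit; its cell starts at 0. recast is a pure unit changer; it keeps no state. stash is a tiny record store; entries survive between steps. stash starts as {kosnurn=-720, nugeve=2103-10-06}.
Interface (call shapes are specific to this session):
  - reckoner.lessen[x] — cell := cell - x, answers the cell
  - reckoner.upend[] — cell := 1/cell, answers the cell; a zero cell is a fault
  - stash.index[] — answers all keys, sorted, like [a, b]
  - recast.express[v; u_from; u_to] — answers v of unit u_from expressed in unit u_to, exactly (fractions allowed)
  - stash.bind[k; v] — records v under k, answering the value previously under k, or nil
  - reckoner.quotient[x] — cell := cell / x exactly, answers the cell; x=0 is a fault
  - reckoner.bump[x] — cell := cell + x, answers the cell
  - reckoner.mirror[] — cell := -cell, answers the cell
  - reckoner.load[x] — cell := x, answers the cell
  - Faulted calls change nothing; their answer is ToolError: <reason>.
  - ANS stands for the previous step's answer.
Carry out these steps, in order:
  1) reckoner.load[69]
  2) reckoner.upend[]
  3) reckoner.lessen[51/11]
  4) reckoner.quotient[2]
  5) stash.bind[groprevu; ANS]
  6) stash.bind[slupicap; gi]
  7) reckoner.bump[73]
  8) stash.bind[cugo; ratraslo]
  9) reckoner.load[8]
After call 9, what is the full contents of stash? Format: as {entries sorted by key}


Answer: {cugo=ratraslo, groprevu=-1754/759, kosnurn=-720, nugeve=2103-10-06, slupicap=gi}

Derivation:
>>> load 69
  69
>>> upend
  1/69
>>> lessen 51/11
  -3508/759
>>> quotient 2
  -1754/759
>>> bind groprevu ANS
  nil
>>> bind slupicap gi
  nil
>>> bump 73
  53653/759
>>> bind cugo ratraslo
  nil
>>> load 8
  8


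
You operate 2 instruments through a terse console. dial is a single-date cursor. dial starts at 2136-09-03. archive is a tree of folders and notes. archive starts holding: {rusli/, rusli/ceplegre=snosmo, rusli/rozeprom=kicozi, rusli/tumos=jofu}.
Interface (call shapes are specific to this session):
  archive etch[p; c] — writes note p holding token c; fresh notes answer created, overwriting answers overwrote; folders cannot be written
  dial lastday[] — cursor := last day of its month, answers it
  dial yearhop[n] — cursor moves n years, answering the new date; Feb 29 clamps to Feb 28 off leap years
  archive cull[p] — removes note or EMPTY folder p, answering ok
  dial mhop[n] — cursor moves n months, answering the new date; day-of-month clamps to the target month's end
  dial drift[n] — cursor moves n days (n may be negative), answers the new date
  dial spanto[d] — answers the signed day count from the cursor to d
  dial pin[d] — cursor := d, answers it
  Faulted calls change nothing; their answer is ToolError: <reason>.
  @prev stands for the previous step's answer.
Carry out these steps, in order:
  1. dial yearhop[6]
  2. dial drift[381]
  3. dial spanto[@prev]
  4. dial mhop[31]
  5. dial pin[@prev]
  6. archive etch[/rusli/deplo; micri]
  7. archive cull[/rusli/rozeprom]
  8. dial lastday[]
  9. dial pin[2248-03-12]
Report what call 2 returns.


% dial yearhop n='6'
:: 2142-09-03
% dial drift n='381'
:: 2143-09-19
% dial spanto d='@prev'
:: 0
% dial mhop n='31'
:: 2146-04-19
% dial pin d='@prev'
:: 2146-04-19
% archive etch p='/rusli/deplo' c='micri'
:: created
% archive cull p='/rusli/rozeprom'
:: ok
% dial lastday
:: 2146-04-30
% dial pin d='2248-03-12'
:: 2248-03-12

Answer: 2143-09-19


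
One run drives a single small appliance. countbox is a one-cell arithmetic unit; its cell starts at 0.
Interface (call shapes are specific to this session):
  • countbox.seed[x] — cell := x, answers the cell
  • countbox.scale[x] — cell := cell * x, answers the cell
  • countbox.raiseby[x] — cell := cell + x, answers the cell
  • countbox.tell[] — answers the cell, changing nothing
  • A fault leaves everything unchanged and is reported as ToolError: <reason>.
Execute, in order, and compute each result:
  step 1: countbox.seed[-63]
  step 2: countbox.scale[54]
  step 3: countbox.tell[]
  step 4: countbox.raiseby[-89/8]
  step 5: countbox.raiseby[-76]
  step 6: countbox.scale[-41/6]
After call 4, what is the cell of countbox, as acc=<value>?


Answer: acc=-27305/8

Derivation:
-> countbox.seed(x='-63')
<- -63
-> countbox.scale(x='54')
<- -3402
-> countbox.tell()
<- -3402
-> countbox.raiseby(x='-89/8')
<- -27305/8
-> countbox.raiseby(x='-76')
<- -27913/8
-> countbox.scale(x='-41/6')
<- 1144433/48


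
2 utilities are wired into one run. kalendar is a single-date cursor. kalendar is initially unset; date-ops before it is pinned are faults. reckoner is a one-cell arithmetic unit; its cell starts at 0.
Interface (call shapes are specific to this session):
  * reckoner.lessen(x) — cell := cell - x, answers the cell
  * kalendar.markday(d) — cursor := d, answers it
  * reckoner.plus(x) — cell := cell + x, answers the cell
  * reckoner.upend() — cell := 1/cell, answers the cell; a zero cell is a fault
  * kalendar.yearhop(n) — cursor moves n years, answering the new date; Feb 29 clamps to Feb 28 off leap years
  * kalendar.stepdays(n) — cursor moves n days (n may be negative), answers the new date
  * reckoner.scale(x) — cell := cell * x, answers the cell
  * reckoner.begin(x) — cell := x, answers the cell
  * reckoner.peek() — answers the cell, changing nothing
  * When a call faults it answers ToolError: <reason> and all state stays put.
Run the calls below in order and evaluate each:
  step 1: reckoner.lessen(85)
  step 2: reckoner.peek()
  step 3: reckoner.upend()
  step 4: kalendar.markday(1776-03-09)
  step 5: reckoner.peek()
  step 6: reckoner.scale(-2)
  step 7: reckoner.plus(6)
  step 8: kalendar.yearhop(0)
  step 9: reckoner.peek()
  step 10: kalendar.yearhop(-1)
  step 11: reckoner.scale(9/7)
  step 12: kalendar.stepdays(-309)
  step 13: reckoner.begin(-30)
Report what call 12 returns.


% reckoner.lessen(x: 85) ~> -85
% reckoner.peek() ~> -85
% reckoner.upend() ~> -1/85
% kalendar.markday(d: 1776-03-09) ~> 1776-03-09
% reckoner.peek() ~> -1/85
% reckoner.scale(x: -2) ~> 2/85
% reckoner.plus(x: 6) ~> 512/85
% kalendar.yearhop(n: 0) ~> 1776-03-09
% reckoner.peek() ~> 512/85
% kalendar.yearhop(n: -1) ~> 1775-03-09
% reckoner.scale(x: 9/7) ~> 4608/595
% kalendar.stepdays(n: -309) ~> 1774-05-04
% reckoner.begin(x: -30) ~> -30

Answer: 1774-05-04


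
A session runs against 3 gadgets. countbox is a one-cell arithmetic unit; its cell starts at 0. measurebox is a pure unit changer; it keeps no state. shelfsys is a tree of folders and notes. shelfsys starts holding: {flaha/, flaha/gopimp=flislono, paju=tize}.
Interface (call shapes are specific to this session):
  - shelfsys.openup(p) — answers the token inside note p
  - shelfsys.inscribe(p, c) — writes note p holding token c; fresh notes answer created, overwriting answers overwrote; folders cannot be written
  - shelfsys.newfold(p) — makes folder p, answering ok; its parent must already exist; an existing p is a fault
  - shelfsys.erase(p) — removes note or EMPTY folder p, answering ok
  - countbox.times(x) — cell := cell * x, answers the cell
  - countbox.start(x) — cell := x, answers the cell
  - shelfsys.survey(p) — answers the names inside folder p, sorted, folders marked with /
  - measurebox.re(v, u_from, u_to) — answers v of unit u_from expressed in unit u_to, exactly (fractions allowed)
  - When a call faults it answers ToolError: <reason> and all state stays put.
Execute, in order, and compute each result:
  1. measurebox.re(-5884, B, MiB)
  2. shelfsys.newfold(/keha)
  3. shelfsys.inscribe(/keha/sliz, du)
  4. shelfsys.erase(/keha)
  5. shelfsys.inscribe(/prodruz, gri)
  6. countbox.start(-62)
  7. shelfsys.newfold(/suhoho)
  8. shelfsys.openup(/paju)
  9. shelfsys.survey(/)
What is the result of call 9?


! 1. re(v='-5884', u_from='B', u_to='MiB') -> -1471/262144
! 2. newfold(p='/keha') -> ok
! 3. inscribe(p='/keha/sliz', c='du') -> created
! 4. erase(p='/keha') -> ToolError: not empty
! 5. inscribe(p='/prodruz', c='gri') -> created
! 6. start(x='-62') -> -62
! 7. newfold(p='/suhoho') -> ok
! 8. openup(p='/paju') -> tize
! 9. survey(p='/') -> [flaha/, keha/, paju, prodruz, suhoho/]

Answer: [flaha/, keha/, paju, prodruz, suhoho/]


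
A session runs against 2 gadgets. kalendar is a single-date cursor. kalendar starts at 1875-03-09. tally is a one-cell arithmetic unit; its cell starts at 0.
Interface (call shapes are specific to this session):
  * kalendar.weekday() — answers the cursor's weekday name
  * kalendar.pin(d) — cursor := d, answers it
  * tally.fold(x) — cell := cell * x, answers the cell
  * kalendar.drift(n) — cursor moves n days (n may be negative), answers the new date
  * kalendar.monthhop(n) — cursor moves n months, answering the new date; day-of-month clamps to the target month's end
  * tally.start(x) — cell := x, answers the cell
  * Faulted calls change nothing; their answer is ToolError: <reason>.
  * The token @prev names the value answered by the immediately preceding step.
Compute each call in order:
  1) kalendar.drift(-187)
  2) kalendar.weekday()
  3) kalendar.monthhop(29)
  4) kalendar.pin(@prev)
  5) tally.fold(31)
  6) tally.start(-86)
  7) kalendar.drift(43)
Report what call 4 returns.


Answer: 1877-02-03

Derivation:
[in] drift n='-187'
:: 1874-09-03
[in] weekday
:: Thursday
[in] monthhop n='29'
:: 1877-02-03
[in] pin d='@prev'
:: 1877-02-03
[in] fold x='31'
:: 0
[in] start x='-86'
:: -86
[in] drift n='43'
:: 1877-03-18


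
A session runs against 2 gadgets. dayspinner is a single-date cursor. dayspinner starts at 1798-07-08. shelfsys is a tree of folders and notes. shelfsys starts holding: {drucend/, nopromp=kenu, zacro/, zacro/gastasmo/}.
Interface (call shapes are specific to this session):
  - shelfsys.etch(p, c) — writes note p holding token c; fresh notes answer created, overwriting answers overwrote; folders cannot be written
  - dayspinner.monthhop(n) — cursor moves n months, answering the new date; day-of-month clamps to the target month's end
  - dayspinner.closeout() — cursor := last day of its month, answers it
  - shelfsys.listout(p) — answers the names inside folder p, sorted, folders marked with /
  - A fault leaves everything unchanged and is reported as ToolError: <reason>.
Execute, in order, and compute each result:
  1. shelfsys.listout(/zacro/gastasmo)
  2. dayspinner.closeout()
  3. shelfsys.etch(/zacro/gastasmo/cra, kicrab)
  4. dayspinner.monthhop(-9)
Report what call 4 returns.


> shelfsys.listout p='/zacro/gastasmo'
[out] []
> dayspinner.closeout
[out] 1798-07-31
> shelfsys.etch p='/zacro/gastasmo/cra' c='kicrab'
[out] created
> dayspinner.monthhop n='-9'
[out] 1797-10-31

Answer: 1797-10-31


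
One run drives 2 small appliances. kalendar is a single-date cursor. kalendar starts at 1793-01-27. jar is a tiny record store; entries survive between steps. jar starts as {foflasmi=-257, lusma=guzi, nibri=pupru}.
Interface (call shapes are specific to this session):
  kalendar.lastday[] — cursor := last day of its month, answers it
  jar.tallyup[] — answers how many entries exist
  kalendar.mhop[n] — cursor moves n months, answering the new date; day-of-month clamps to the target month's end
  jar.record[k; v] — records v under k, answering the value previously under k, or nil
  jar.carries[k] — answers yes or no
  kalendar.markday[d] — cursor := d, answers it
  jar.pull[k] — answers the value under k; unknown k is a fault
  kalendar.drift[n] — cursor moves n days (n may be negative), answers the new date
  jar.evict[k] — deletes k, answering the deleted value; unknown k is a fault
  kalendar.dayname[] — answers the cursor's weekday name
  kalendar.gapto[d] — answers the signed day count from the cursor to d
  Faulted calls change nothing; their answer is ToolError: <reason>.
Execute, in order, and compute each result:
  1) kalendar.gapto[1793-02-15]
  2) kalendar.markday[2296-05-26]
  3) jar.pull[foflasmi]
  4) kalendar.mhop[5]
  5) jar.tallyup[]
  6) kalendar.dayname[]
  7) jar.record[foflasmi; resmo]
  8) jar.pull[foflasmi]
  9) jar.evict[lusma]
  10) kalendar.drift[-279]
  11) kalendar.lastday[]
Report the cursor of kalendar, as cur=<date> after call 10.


Answer: cur=2296-01-21

Derivation:
# kalendar.gapto(1793-02-15) : 19
# kalendar.markday(2296-05-26) : 2296-05-26
# jar.pull(foflasmi) : -257
# kalendar.mhop(5) : 2296-10-26
# jar.tallyup() : 3
# kalendar.dayname() : Monday
# jar.record(foflasmi, resmo) : -257
# jar.pull(foflasmi) : resmo
# jar.evict(lusma) : guzi
# kalendar.drift(-279) : 2296-01-21
# kalendar.lastday() : 2296-01-31


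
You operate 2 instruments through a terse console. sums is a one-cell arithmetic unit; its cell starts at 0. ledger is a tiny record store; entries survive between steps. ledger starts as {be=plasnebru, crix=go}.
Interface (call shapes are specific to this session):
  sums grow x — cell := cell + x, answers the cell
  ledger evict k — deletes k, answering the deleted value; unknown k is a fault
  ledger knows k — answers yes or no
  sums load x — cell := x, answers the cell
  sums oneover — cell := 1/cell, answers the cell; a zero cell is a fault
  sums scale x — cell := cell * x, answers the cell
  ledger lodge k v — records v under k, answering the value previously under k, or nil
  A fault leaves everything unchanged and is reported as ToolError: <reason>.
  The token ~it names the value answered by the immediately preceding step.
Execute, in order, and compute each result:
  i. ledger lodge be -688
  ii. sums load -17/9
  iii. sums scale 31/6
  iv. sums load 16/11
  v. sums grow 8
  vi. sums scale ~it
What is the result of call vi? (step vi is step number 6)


# ledger lodge(k: be, v: -688) : plasnebru
# sums load(x: -17/9) : -17/9
# sums scale(x: 31/6) : -527/54
# sums load(x: 16/11) : 16/11
# sums grow(x: 8) : 104/11
# sums scale(x: ~it) : 10816/121

Answer: 10816/121


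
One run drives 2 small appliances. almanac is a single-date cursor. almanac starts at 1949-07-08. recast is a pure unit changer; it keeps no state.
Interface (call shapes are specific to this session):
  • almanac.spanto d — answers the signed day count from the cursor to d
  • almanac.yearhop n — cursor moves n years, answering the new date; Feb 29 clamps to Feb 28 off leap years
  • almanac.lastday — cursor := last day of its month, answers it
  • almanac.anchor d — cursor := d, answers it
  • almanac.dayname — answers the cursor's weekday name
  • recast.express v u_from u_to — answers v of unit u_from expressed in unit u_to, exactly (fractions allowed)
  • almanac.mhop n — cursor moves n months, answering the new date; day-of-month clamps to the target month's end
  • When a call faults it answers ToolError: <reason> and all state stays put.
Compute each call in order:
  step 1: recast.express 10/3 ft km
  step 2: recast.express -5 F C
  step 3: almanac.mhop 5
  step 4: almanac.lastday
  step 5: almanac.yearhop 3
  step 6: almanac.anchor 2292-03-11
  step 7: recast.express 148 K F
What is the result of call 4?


Answer: 1949-12-31

Derivation:
==> recast.express(v='10/3', u_from='ft', u_to='km')
<== 127/125000
==> recast.express(v='-5', u_from='F', u_to='C')
<== -185/9
==> almanac.mhop(n='5')
<== 1949-12-08
==> almanac.lastday()
<== 1949-12-31
==> almanac.yearhop(n='3')
<== 1952-12-31
==> almanac.anchor(d='2292-03-11')
<== 2292-03-11
==> recast.express(v='148', u_from='K', u_to='F')
<== -19327/100


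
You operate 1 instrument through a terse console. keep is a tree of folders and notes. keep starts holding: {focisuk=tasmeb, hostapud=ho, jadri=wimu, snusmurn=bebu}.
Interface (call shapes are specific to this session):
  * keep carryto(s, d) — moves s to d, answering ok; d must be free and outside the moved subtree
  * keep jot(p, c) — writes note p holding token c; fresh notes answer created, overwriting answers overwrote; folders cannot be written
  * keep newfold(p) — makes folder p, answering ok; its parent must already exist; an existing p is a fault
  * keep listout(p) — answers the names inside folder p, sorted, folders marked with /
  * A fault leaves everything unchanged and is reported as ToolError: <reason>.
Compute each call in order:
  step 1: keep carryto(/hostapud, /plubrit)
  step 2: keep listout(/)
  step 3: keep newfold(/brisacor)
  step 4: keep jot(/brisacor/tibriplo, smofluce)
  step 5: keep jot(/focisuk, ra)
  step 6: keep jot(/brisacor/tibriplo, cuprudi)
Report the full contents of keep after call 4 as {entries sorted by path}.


>> keep carryto(/hostapud, /plubrit)
<< ok
>> keep listout(/)
<< [focisuk, jadri, plubrit, snusmurn]
>> keep newfold(/brisacor)
<< ok
>> keep jot(/brisacor/tibriplo, smofluce)
<< created
>> keep jot(/focisuk, ra)
<< overwrote
>> keep jot(/brisacor/tibriplo, cuprudi)
<< overwrote

Answer: {brisacor/, brisacor/tibriplo=smofluce, focisuk=tasmeb, jadri=wimu, plubrit=ho, snusmurn=bebu}


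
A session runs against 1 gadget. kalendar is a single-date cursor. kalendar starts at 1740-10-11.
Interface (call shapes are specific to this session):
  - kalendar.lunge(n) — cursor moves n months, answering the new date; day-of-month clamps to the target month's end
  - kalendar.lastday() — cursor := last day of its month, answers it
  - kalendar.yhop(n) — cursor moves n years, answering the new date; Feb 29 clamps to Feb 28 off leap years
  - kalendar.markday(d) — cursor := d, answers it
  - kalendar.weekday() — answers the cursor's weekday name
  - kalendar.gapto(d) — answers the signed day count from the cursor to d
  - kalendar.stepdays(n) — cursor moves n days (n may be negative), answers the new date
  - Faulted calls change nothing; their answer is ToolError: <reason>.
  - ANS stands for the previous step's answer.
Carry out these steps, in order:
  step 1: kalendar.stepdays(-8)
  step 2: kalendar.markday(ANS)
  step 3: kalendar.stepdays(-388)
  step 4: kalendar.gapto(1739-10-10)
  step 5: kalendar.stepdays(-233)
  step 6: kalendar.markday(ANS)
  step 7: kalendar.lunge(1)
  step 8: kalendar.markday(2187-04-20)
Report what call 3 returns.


>> stepdays(n→-8)
<< 1740-10-03
>> markday(d→ANS)
<< 1740-10-03
>> stepdays(n→-388)
<< 1739-09-11
>> gapto(d→1739-10-10)
<< 29
>> stepdays(n→-233)
<< 1739-01-21
>> markday(d→ANS)
<< 1739-01-21
>> lunge(n→1)
<< 1739-02-21
>> markday(d→2187-04-20)
<< 2187-04-20

Answer: 1739-09-11


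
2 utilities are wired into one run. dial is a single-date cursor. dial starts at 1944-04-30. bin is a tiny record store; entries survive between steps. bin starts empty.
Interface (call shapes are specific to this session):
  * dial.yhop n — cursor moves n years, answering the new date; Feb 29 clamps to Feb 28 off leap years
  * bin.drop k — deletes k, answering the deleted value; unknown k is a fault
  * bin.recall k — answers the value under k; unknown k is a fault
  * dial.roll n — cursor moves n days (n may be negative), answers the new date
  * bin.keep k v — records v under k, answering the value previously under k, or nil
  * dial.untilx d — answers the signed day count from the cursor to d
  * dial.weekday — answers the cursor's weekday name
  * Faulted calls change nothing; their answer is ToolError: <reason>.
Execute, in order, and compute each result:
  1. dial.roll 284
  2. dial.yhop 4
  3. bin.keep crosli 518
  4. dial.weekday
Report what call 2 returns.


Answer: 1949-02-08

Derivation:
> dial.roll n→284
= 1945-02-08
> dial.yhop n→4
= 1949-02-08
> bin.keep k→crosli v→518
= nil
> dial.weekday
= Tuesday
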